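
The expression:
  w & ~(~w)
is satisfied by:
  {w: True}


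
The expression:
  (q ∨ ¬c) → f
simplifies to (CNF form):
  (c ∨ f) ∧ (f ∨ ¬q)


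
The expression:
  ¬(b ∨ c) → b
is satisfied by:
  {b: True, c: True}
  {b: True, c: False}
  {c: True, b: False}


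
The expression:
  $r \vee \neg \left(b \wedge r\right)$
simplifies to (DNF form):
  $\text{True}$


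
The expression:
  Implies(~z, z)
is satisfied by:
  {z: True}


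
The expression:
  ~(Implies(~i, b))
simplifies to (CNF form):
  ~b & ~i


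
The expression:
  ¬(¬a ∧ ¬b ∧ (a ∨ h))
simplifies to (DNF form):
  a ∨ b ∨ ¬h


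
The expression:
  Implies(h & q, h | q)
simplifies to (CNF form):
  True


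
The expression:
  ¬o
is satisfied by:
  {o: False}


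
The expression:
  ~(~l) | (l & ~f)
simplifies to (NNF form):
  l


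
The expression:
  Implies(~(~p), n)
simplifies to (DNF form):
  n | ~p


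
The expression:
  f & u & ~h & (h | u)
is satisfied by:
  {u: True, f: True, h: False}


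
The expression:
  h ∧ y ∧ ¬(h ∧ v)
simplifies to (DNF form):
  h ∧ y ∧ ¬v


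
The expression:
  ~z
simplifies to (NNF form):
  ~z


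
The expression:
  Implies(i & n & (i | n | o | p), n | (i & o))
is always true.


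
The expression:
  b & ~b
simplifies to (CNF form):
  False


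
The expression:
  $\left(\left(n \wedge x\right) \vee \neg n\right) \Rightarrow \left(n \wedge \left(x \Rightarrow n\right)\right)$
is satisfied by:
  {n: True}


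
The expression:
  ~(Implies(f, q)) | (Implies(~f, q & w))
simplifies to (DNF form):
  f | (q & w)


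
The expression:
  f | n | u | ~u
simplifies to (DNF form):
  True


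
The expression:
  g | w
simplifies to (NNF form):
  g | w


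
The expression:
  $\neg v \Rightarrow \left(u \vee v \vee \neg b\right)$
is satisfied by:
  {v: True, u: True, b: False}
  {v: True, u: False, b: False}
  {u: True, v: False, b: False}
  {v: False, u: False, b: False}
  {b: True, v: True, u: True}
  {b: True, v: True, u: False}
  {b: True, u: True, v: False}


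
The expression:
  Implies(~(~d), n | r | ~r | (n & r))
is always true.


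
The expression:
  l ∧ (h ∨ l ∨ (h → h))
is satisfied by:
  {l: True}


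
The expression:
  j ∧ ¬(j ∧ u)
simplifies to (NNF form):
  j ∧ ¬u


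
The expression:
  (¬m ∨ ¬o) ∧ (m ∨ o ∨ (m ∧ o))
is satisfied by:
  {o: True, m: False}
  {m: True, o: False}


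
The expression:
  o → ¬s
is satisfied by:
  {s: False, o: False}
  {o: True, s: False}
  {s: True, o: False}


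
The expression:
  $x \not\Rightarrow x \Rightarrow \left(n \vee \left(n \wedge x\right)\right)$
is always true.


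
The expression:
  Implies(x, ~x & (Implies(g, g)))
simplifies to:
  ~x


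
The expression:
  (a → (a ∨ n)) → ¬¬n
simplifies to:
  n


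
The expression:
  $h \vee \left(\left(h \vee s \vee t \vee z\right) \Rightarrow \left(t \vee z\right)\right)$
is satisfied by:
  {t: True, z: True, h: True, s: False}
  {t: True, z: True, s: False, h: False}
  {t: True, h: True, s: False, z: False}
  {t: True, s: False, h: False, z: False}
  {z: True, h: True, s: False, t: False}
  {z: True, s: False, h: False, t: False}
  {h: True, z: False, s: False, t: False}
  {z: False, s: False, h: False, t: False}
  {z: True, t: True, s: True, h: True}
  {z: True, t: True, s: True, h: False}
  {t: True, s: True, h: True, z: False}
  {t: True, s: True, z: False, h: False}
  {h: True, s: True, z: True, t: False}
  {s: True, z: True, t: False, h: False}
  {s: True, h: True, t: False, z: False}


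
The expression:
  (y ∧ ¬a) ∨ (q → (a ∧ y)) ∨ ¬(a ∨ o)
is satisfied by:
  {y: True, o: False, q: False, a: False}
  {y: True, a: True, o: False, q: False}
  {y: True, o: True, q: False, a: False}
  {y: True, a: True, o: True, q: False}
  {a: False, o: False, q: False, y: False}
  {a: True, o: False, q: False, y: False}
  {o: True, a: False, q: False, y: False}
  {a: True, o: True, q: False, y: False}
  {q: True, y: True, a: False, o: False}
  {a: True, q: True, y: True, o: False}
  {q: True, y: True, o: True, a: False}
  {a: True, q: True, y: True, o: True}
  {q: True, y: False, o: False, a: False}


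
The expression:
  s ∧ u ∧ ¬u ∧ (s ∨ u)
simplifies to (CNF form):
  False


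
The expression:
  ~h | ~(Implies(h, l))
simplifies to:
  ~h | ~l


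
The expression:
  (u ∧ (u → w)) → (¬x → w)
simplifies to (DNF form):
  True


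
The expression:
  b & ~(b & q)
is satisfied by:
  {b: True, q: False}


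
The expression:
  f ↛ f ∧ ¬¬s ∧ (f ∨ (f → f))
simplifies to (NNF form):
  False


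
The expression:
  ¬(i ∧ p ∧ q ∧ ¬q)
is always true.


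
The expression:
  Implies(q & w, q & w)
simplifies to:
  True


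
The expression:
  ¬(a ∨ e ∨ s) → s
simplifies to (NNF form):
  a ∨ e ∨ s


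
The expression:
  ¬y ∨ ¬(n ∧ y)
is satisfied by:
  {y: False, n: False}
  {n: True, y: False}
  {y: True, n: False}


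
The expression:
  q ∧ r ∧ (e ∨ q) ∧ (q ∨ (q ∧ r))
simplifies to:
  q ∧ r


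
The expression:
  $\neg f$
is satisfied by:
  {f: False}


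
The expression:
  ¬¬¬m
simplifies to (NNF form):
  ¬m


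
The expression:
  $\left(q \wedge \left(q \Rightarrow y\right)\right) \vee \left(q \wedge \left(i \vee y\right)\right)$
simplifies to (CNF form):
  $q \wedge \left(i \vee y\right)$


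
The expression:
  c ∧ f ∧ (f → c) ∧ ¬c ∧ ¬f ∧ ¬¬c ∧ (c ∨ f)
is never true.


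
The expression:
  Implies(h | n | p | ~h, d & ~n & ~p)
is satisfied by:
  {d: True, n: False, p: False}


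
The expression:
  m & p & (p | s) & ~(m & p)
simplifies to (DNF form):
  False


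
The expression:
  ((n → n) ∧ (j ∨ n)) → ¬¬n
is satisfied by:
  {n: True, j: False}
  {j: False, n: False}
  {j: True, n: True}


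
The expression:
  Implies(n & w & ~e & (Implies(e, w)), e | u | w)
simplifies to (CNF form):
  True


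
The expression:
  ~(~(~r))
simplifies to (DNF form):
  ~r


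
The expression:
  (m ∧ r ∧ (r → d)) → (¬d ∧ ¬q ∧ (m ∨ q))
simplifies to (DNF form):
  ¬d ∨ ¬m ∨ ¬r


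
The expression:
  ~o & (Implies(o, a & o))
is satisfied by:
  {o: False}


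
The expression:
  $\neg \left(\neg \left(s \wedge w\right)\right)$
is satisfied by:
  {w: True, s: True}


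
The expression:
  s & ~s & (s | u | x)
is never true.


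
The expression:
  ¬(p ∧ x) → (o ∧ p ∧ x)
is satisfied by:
  {p: True, x: True}


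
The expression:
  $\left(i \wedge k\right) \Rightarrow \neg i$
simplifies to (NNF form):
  $\neg i \vee \neg k$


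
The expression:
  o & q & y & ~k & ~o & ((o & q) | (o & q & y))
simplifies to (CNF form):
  False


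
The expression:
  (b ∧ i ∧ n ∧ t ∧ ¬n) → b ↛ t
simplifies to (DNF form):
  True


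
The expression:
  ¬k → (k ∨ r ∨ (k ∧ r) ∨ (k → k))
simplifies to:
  True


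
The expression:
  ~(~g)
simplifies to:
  g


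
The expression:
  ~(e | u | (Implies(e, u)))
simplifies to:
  False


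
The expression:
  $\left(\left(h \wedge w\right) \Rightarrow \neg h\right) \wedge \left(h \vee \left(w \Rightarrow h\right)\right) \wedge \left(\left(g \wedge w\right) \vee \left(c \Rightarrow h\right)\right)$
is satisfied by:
  {h: True, c: False, w: False}
  {c: False, w: False, h: False}
  {h: True, c: True, w: False}


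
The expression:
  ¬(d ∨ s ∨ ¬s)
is never true.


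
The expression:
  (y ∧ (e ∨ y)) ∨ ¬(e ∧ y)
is always true.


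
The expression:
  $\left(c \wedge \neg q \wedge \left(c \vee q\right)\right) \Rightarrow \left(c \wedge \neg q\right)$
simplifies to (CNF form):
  $\text{True}$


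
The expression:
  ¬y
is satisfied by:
  {y: False}


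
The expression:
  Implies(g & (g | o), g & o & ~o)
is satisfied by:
  {g: False}


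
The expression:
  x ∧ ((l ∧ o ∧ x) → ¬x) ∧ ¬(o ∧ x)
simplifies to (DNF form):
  x ∧ ¬o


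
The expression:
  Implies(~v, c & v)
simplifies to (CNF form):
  v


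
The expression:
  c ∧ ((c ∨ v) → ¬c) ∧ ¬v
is never true.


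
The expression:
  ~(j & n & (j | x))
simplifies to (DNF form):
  ~j | ~n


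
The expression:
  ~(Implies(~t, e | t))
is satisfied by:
  {e: False, t: False}


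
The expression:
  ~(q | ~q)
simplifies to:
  False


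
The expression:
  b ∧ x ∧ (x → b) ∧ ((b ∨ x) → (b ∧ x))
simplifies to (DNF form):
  b ∧ x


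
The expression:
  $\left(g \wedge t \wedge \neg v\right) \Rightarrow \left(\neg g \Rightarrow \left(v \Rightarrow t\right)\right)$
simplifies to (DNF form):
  $\text{True}$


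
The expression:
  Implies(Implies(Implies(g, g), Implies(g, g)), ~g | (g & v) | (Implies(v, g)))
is always true.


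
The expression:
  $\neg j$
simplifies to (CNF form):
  $\neg j$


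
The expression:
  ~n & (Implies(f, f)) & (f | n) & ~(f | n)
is never true.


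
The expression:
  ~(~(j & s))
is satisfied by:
  {j: True, s: True}


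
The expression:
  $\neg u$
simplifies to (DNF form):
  $\neg u$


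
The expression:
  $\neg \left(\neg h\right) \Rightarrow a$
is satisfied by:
  {a: True, h: False}
  {h: False, a: False}
  {h: True, a: True}


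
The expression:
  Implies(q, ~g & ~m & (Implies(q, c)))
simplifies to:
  ~q | (c & ~g & ~m)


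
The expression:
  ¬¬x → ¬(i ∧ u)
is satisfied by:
  {u: False, x: False, i: False}
  {i: True, u: False, x: False}
  {x: True, u: False, i: False}
  {i: True, x: True, u: False}
  {u: True, i: False, x: False}
  {i: True, u: True, x: False}
  {x: True, u: True, i: False}


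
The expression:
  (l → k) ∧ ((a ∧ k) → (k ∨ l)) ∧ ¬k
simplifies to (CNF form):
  ¬k ∧ ¬l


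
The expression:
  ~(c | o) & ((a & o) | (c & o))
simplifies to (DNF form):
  False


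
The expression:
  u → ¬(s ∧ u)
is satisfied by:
  {s: False, u: False}
  {u: True, s: False}
  {s: True, u: False}


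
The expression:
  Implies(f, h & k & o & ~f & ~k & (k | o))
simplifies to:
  ~f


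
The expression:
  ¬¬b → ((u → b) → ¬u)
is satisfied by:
  {u: False, b: False}
  {b: True, u: False}
  {u: True, b: False}


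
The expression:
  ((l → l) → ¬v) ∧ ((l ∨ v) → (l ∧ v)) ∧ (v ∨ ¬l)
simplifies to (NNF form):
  ¬l ∧ ¬v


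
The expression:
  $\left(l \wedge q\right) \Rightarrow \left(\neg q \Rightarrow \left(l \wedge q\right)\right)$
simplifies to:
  $\text{True}$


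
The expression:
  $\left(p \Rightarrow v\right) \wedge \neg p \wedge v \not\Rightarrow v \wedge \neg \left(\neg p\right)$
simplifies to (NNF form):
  $\text{False}$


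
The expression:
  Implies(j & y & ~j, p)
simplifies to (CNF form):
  True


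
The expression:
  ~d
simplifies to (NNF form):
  ~d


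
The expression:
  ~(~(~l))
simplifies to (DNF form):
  ~l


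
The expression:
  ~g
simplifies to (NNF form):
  ~g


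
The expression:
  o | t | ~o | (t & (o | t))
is always true.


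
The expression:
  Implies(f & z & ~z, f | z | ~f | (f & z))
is always true.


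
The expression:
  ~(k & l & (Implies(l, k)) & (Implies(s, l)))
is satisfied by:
  {l: False, k: False}
  {k: True, l: False}
  {l: True, k: False}


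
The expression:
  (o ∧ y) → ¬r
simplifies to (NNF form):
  ¬o ∨ ¬r ∨ ¬y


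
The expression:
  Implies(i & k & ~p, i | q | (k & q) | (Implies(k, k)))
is always true.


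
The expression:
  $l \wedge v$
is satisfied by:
  {v: True, l: True}


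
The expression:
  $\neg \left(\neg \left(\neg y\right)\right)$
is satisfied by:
  {y: False}


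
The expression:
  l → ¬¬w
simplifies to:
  w ∨ ¬l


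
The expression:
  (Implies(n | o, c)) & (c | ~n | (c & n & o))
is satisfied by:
  {c: True, n: False, o: False}
  {c: True, o: True, n: False}
  {c: True, n: True, o: False}
  {c: True, o: True, n: True}
  {o: False, n: False, c: False}


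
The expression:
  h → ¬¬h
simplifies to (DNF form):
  True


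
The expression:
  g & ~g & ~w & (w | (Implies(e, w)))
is never true.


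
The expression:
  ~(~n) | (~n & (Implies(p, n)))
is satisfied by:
  {n: True, p: False}
  {p: False, n: False}
  {p: True, n: True}


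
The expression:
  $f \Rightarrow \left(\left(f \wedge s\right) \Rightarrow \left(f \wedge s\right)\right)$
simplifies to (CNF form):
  $\text{True}$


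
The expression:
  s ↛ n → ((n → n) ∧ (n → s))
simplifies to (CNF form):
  True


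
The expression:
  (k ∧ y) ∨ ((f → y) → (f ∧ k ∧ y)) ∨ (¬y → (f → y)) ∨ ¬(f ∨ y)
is always true.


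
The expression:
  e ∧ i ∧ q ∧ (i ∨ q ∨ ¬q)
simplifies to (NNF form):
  e ∧ i ∧ q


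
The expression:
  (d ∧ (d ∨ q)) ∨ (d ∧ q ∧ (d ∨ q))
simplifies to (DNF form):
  d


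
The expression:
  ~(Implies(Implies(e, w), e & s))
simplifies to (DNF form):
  ~e | (w & ~s)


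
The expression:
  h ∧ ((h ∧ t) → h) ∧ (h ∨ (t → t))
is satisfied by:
  {h: True}


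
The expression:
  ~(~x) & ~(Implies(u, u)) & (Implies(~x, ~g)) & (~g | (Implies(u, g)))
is never true.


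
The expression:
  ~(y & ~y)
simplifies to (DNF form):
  True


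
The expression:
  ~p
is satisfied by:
  {p: False}


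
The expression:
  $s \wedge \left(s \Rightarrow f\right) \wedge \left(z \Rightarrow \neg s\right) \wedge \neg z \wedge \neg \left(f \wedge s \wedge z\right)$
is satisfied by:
  {s: True, f: True, z: False}


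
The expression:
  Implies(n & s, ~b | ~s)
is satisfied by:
  {s: False, n: False, b: False}
  {b: True, s: False, n: False}
  {n: True, s: False, b: False}
  {b: True, n: True, s: False}
  {s: True, b: False, n: False}
  {b: True, s: True, n: False}
  {n: True, s: True, b: False}


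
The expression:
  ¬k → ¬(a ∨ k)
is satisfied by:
  {k: True, a: False}
  {a: False, k: False}
  {a: True, k: True}


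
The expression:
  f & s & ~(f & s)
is never true.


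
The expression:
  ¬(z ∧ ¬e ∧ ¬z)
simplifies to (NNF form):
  True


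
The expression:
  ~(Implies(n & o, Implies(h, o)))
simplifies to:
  False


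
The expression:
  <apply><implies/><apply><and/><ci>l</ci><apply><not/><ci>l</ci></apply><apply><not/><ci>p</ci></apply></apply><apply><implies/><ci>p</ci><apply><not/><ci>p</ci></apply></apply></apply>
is always true.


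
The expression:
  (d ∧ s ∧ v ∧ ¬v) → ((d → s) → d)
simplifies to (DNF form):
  True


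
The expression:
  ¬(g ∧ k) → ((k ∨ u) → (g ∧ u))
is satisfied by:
  {g: True, k: False, u: False}
  {g: True, u: True, k: False}
  {g: True, k: True, u: False}
  {g: True, u: True, k: True}
  {u: False, k: False, g: False}


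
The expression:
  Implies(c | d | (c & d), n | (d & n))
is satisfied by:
  {n: True, c: False, d: False}
  {n: True, d: True, c: False}
  {n: True, c: True, d: False}
  {n: True, d: True, c: True}
  {d: False, c: False, n: False}


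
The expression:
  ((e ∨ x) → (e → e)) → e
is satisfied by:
  {e: True}


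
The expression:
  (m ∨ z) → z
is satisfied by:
  {z: True, m: False}
  {m: False, z: False}
  {m: True, z: True}


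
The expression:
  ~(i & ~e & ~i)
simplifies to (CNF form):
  True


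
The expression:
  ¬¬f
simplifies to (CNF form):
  f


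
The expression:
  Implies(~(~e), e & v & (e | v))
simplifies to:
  v | ~e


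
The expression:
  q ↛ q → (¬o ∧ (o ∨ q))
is always true.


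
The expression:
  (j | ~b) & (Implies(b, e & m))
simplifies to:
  ~b | (e & j & m)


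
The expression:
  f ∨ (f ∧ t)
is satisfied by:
  {f: True}


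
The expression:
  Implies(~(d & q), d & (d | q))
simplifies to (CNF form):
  d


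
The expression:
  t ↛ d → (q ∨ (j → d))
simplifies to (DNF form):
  d ∨ q ∨ ¬j ∨ ¬t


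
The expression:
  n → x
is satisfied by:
  {x: True, n: False}
  {n: False, x: False}
  {n: True, x: True}


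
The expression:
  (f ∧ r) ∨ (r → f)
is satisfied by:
  {f: True, r: False}
  {r: False, f: False}
  {r: True, f: True}


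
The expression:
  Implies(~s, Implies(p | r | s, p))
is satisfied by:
  {p: True, s: True, r: False}
  {p: True, s: False, r: False}
  {s: True, p: False, r: False}
  {p: False, s: False, r: False}
  {r: True, p: True, s: True}
  {r: True, p: True, s: False}
  {r: True, s: True, p: False}


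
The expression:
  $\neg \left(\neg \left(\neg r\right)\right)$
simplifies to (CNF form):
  $\neg r$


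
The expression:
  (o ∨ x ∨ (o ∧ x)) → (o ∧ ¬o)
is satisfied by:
  {x: False, o: False}


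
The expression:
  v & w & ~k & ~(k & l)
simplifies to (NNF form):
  v & w & ~k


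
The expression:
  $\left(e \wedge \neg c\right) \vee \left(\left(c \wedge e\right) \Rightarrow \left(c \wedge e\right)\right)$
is always true.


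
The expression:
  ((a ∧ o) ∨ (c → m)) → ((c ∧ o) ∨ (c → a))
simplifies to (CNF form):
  a ∨ o ∨ ¬c ∨ ¬m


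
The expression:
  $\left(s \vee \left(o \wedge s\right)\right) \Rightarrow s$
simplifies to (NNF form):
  $\text{True}$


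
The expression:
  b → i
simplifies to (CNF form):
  i ∨ ¬b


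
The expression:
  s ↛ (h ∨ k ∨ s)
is never true.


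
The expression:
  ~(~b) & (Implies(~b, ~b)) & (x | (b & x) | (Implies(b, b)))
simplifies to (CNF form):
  b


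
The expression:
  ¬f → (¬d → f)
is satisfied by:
  {d: True, f: True}
  {d: True, f: False}
  {f: True, d: False}


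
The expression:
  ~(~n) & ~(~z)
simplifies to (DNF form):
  n & z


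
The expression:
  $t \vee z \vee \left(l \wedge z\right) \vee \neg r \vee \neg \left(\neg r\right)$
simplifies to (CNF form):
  $\text{True}$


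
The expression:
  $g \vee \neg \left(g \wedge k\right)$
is always true.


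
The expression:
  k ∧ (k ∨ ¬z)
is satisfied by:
  {k: True}


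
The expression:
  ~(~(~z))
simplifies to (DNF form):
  ~z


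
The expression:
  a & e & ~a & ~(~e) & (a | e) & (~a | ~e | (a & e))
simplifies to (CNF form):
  False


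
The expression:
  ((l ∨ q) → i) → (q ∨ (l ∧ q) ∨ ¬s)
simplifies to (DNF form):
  q ∨ (l ∧ ¬i) ∨ ¬s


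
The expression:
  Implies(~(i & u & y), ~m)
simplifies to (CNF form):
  (i | ~m) & (u | ~m) & (y | ~m)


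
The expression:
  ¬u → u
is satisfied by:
  {u: True}


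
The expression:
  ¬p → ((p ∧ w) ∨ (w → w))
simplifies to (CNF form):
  True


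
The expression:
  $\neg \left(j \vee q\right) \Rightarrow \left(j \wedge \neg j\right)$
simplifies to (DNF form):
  $j \vee q$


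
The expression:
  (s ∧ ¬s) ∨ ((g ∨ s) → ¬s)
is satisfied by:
  {s: False}


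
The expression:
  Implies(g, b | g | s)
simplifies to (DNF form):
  True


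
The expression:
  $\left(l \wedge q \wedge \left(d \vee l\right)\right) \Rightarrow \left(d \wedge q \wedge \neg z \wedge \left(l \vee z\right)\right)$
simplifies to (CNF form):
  $\left(d \vee \neg l \vee \neg q\right) \wedge \left(\neg l \vee \neg q \vee \neg z\right)$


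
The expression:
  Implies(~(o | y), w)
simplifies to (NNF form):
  o | w | y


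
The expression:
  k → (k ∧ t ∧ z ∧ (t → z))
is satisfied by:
  {t: True, z: True, k: False}
  {t: True, z: False, k: False}
  {z: True, t: False, k: False}
  {t: False, z: False, k: False}
  {t: True, k: True, z: True}


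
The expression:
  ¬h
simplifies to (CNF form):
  ¬h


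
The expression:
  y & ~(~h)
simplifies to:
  h & y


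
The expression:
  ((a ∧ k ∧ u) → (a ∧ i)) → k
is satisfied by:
  {k: True}


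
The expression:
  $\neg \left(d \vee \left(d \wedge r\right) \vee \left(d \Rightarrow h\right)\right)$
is never true.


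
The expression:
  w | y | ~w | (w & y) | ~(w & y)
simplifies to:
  True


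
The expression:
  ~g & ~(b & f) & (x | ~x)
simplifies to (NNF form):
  ~g & (~b | ~f)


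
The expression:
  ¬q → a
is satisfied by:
  {a: True, q: True}
  {a: True, q: False}
  {q: True, a: False}


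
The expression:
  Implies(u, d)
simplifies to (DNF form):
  d | ~u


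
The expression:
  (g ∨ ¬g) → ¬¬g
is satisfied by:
  {g: True}


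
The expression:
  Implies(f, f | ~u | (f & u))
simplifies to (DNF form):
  True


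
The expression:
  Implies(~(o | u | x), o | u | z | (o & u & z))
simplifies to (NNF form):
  o | u | x | z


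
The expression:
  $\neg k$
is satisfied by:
  {k: False}


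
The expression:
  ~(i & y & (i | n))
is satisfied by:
  {y: False, i: False}
  {i: True, y: False}
  {y: True, i: False}


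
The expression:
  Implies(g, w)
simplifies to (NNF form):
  w | ~g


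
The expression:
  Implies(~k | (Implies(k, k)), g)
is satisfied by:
  {g: True}


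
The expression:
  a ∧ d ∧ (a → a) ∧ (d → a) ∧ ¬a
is never true.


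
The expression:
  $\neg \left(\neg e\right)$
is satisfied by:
  {e: True}


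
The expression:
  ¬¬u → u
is always true.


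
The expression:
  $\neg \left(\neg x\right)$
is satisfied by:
  {x: True}


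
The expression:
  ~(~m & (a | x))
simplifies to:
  m | (~a & ~x)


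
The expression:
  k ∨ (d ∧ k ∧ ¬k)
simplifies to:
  k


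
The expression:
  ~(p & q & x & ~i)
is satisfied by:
  {i: True, p: False, q: False, x: False}
  {i: False, p: False, q: False, x: False}
  {i: True, x: True, p: False, q: False}
  {x: True, i: False, p: False, q: False}
  {i: True, q: True, x: False, p: False}
  {q: True, x: False, p: False, i: False}
  {i: True, x: True, q: True, p: False}
  {x: True, q: True, i: False, p: False}
  {i: True, p: True, x: False, q: False}
  {p: True, x: False, q: False, i: False}
  {i: True, x: True, p: True, q: False}
  {x: True, p: True, i: False, q: False}
  {i: True, q: True, p: True, x: False}
  {q: True, p: True, x: False, i: False}
  {i: True, x: True, q: True, p: True}


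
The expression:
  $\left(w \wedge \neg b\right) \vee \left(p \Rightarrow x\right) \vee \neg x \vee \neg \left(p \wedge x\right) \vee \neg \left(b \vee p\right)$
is always true.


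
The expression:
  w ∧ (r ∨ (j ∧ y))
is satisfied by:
  {r: True, j: True, w: True, y: True}
  {r: True, j: True, w: True, y: False}
  {r: True, w: True, y: True, j: False}
  {r: True, w: True, y: False, j: False}
  {j: True, w: True, y: True, r: False}


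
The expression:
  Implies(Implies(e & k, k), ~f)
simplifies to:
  ~f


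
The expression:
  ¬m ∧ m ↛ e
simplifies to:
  False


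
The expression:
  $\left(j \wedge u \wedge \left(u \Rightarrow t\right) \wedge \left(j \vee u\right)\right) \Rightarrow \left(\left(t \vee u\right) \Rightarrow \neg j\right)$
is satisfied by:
  {u: False, t: False, j: False}
  {j: True, u: False, t: False}
  {t: True, u: False, j: False}
  {j: True, t: True, u: False}
  {u: True, j: False, t: False}
  {j: True, u: True, t: False}
  {t: True, u: True, j: False}


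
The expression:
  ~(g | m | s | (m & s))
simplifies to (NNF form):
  ~g & ~m & ~s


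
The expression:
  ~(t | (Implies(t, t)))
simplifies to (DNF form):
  False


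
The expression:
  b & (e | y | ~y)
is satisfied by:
  {b: True}


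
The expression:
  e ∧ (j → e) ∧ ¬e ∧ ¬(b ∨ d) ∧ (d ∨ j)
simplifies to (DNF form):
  False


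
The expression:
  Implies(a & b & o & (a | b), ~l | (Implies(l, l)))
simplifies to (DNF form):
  True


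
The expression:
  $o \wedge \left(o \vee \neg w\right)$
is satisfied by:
  {o: True}


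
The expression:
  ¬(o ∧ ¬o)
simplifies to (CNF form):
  True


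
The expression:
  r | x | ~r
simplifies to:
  True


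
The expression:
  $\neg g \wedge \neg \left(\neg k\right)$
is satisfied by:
  {k: True, g: False}


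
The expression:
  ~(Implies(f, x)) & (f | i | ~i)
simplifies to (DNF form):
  f & ~x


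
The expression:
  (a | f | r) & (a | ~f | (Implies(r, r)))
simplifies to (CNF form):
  a | f | r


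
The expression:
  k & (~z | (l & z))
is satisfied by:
  {l: True, k: True, z: False}
  {k: True, z: False, l: False}
  {z: True, l: True, k: True}


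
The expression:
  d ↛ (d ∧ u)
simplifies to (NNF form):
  d ∧ ¬u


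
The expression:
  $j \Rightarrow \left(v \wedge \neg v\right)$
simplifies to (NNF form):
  $\neg j$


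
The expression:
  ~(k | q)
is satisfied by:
  {q: False, k: False}


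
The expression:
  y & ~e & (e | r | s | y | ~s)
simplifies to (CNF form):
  y & ~e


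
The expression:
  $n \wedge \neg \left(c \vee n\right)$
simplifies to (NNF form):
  $\text{False}$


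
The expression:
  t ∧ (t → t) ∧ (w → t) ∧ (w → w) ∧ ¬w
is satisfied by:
  {t: True, w: False}


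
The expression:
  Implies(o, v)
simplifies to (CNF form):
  v | ~o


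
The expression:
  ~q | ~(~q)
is always true.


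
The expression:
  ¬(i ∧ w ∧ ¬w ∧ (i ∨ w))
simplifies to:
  True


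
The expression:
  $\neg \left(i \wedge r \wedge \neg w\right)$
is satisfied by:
  {w: True, i: False, r: False}
  {w: False, i: False, r: False}
  {r: True, w: True, i: False}
  {r: True, w: False, i: False}
  {i: True, w: True, r: False}
  {i: True, w: False, r: False}
  {i: True, r: True, w: True}


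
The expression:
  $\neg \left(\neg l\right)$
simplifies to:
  $l$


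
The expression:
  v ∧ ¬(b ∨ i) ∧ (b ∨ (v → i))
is never true.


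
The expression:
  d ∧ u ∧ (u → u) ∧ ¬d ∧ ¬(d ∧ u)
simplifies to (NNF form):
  False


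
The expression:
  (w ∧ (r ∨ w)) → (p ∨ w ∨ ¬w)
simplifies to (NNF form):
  True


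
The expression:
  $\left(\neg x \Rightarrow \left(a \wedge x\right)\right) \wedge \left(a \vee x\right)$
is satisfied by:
  {x: True}


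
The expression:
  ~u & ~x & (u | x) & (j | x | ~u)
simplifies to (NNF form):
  False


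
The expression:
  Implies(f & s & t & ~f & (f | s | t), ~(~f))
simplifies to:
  True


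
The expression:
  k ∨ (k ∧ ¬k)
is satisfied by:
  {k: True}


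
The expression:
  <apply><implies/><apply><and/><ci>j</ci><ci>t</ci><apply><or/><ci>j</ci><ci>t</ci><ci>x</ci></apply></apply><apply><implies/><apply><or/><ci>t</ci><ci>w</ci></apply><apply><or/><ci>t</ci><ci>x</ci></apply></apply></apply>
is always true.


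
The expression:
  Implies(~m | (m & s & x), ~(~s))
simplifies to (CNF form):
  m | s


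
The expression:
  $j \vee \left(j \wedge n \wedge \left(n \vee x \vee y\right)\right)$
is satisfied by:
  {j: True}


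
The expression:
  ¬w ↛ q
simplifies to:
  q ∨ ¬w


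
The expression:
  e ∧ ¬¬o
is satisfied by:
  {e: True, o: True}


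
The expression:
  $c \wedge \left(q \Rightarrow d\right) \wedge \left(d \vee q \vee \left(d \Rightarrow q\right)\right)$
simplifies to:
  $c \wedge \left(d \vee \neg q\right)$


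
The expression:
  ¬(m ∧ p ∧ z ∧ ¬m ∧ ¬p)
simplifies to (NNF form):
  True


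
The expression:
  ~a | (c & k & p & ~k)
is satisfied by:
  {a: False}


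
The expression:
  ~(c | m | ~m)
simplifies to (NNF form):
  False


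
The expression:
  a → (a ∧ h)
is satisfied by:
  {h: True, a: False}
  {a: False, h: False}
  {a: True, h: True}


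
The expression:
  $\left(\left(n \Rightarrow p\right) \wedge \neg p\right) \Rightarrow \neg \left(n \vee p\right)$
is always true.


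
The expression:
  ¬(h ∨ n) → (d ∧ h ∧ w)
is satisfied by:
  {n: True, h: True}
  {n: True, h: False}
  {h: True, n: False}


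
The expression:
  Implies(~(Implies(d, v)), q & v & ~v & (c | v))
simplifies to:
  v | ~d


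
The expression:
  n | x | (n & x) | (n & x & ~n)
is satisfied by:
  {n: True, x: True}
  {n: True, x: False}
  {x: True, n: False}


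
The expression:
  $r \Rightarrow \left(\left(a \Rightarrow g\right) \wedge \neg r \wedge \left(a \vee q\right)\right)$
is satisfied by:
  {r: False}


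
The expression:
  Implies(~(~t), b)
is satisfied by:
  {b: True, t: False}
  {t: False, b: False}
  {t: True, b: True}


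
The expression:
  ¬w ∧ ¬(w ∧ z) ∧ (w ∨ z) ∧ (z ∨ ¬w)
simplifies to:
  z ∧ ¬w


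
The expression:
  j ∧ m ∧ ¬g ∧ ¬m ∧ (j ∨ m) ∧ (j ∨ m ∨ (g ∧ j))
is never true.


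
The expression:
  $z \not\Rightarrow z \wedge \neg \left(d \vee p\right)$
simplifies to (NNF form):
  $\text{False}$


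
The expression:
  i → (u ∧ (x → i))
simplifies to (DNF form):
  u ∨ ¬i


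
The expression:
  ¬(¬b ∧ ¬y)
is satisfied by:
  {y: True, b: True}
  {y: True, b: False}
  {b: True, y: False}


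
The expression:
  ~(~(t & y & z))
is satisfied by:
  {t: True, z: True, y: True}


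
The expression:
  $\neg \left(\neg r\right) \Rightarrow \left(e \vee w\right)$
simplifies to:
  $e \vee w \vee \neg r$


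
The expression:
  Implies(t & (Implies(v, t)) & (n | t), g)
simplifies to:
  g | ~t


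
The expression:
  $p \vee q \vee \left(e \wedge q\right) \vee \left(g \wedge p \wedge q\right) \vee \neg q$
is always true.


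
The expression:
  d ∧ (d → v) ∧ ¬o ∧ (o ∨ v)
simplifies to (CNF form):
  d ∧ v ∧ ¬o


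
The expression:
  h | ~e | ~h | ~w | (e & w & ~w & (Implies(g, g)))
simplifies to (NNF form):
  True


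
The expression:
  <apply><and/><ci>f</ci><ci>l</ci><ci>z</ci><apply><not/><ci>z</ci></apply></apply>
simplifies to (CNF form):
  <false/>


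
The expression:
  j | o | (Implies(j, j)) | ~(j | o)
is always true.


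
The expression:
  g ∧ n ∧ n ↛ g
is never true.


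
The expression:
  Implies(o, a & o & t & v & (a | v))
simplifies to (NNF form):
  ~o | (a & t & v)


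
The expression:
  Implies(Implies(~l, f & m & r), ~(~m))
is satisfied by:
  {m: True, l: False}
  {l: False, m: False}
  {l: True, m: True}


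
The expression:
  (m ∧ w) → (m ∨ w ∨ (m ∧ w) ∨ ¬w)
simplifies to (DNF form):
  True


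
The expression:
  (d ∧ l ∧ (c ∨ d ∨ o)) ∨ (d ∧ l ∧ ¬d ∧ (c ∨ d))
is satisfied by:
  {d: True, l: True}


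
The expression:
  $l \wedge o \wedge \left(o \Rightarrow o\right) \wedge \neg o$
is never true.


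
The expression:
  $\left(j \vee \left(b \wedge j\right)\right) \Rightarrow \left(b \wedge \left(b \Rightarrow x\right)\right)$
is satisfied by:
  {b: True, x: True, j: False}
  {b: True, x: False, j: False}
  {x: True, b: False, j: False}
  {b: False, x: False, j: False}
  {j: True, b: True, x: True}


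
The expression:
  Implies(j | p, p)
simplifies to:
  p | ~j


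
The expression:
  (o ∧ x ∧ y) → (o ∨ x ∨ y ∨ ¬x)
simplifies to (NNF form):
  True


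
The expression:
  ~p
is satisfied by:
  {p: False}


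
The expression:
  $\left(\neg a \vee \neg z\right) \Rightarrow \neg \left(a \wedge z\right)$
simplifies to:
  $\text{True}$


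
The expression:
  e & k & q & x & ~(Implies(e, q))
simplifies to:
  False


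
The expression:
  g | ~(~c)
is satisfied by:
  {c: True, g: True}
  {c: True, g: False}
  {g: True, c: False}


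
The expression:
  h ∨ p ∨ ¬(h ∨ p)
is always true.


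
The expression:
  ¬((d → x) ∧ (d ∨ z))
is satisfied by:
  {d: False, z: False, x: False}
  {x: True, d: False, z: False}
  {d: True, x: False, z: False}
  {z: True, d: True, x: False}


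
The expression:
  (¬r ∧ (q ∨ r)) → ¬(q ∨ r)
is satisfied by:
  {r: True, q: False}
  {q: False, r: False}
  {q: True, r: True}


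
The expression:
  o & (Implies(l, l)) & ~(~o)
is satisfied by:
  {o: True}


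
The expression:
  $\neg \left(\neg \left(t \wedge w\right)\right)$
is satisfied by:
  {t: True, w: True}


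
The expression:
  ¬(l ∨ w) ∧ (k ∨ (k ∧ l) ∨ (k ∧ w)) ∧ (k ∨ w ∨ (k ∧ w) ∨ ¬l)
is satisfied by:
  {k: True, w: False, l: False}


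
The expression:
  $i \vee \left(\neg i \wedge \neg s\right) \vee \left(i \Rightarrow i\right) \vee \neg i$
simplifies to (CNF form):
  $\text{True}$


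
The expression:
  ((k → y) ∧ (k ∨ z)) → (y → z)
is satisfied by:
  {z: True, k: False, y: False}
  {k: False, y: False, z: False}
  {y: True, z: True, k: False}
  {y: True, k: False, z: False}
  {z: True, k: True, y: False}
  {k: True, z: False, y: False}
  {y: True, k: True, z: True}


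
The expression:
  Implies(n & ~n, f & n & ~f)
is always true.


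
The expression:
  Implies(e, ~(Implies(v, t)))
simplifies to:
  ~e | (v & ~t)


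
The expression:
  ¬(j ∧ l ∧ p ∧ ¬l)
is always true.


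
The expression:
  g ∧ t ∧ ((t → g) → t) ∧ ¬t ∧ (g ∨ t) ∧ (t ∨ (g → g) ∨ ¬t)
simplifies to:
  False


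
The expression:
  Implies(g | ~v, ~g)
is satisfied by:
  {g: False}


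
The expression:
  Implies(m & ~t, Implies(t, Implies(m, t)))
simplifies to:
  True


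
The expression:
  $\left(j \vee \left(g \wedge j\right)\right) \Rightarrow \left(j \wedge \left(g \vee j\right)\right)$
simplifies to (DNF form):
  $\text{True}$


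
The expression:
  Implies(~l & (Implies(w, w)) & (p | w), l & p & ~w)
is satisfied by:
  {l: True, p: False, w: False}
  {l: True, w: True, p: False}
  {l: True, p: True, w: False}
  {l: True, w: True, p: True}
  {w: False, p: False, l: False}


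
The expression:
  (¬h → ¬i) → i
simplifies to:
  i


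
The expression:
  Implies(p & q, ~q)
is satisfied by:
  {p: False, q: False}
  {q: True, p: False}
  {p: True, q: False}


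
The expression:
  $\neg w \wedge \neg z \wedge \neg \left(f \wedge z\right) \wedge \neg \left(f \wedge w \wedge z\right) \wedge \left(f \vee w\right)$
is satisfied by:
  {f: True, w: False, z: False}


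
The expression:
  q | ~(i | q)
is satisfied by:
  {q: True, i: False}
  {i: False, q: False}
  {i: True, q: True}


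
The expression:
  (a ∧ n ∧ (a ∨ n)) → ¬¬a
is always true.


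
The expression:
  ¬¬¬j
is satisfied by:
  {j: False}


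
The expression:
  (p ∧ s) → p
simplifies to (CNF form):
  True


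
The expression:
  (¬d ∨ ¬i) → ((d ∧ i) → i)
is always true.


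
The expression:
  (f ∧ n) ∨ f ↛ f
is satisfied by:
  {f: True, n: True}


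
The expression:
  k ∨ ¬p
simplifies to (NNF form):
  k ∨ ¬p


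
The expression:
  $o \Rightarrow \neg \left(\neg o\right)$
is always true.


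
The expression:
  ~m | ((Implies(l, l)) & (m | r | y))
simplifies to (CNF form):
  True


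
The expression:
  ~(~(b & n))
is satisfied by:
  {b: True, n: True}


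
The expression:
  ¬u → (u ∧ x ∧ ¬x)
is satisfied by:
  {u: True}


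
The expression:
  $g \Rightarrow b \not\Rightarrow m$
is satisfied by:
  {b: True, m: False, g: False}
  {m: False, g: False, b: False}
  {b: True, m: True, g: False}
  {m: True, b: False, g: False}
  {g: True, b: True, m: False}


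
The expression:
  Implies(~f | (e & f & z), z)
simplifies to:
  f | z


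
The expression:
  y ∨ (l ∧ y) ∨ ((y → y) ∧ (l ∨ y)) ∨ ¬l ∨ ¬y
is always true.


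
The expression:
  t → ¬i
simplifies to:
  ¬i ∨ ¬t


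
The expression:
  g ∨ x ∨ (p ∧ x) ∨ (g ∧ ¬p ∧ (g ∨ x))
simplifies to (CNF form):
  g ∨ x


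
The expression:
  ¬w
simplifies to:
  ¬w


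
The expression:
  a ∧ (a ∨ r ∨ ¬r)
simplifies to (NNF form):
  a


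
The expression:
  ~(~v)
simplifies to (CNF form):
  v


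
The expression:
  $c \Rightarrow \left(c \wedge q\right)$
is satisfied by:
  {q: True, c: False}
  {c: False, q: False}
  {c: True, q: True}


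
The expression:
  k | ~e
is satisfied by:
  {k: True, e: False}
  {e: False, k: False}
  {e: True, k: True}


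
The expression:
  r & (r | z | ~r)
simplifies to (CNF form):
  r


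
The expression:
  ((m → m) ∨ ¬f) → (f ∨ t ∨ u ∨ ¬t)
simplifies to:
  True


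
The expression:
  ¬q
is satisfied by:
  {q: False}


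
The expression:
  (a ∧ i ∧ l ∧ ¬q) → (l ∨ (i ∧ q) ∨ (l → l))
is always true.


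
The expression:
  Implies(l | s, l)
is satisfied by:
  {l: True, s: False}
  {s: False, l: False}
  {s: True, l: True}


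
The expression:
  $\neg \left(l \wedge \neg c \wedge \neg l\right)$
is always true.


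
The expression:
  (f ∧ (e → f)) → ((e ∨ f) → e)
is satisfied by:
  {e: True, f: False}
  {f: False, e: False}
  {f: True, e: True}


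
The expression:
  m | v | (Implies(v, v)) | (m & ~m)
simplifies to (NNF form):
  True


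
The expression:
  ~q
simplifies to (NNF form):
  ~q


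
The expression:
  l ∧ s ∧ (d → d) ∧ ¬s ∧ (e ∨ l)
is never true.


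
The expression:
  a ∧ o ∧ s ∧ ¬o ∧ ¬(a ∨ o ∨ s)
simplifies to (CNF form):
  False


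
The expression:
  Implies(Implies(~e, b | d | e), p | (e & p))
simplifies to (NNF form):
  p | (~b & ~d & ~e)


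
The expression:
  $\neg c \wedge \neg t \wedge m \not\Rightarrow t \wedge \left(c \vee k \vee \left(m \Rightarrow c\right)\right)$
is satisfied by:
  {m: True, k: True, t: False, c: False}


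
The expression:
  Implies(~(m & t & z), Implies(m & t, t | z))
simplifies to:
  True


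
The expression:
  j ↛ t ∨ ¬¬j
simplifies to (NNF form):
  j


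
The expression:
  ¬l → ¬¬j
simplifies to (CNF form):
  j ∨ l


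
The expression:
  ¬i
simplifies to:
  ¬i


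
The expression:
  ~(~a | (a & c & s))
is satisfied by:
  {a: True, s: False, c: False}
  {a: True, c: True, s: False}
  {a: True, s: True, c: False}


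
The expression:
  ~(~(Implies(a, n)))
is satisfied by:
  {n: True, a: False}
  {a: False, n: False}
  {a: True, n: True}


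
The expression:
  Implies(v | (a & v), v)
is always true.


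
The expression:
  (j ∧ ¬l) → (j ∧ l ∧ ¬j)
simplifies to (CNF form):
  l ∨ ¬j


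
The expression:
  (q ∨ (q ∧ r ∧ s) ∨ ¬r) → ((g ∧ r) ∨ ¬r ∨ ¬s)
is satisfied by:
  {g: True, s: False, q: False, r: False}
  {g: False, s: False, q: False, r: False}
  {r: True, g: True, s: False, q: False}
  {r: True, g: False, s: False, q: False}
  {g: True, q: True, r: False, s: False}
  {q: True, r: False, s: False, g: False}
  {r: True, q: True, g: True, s: False}
  {r: True, q: True, g: False, s: False}
  {g: True, s: True, r: False, q: False}
  {s: True, r: False, q: False, g: False}
  {g: True, r: True, s: True, q: False}
  {r: True, s: True, g: False, q: False}
  {g: True, q: True, s: True, r: False}
  {q: True, s: True, r: False, g: False}
  {r: True, q: True, s: True, g: True}
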